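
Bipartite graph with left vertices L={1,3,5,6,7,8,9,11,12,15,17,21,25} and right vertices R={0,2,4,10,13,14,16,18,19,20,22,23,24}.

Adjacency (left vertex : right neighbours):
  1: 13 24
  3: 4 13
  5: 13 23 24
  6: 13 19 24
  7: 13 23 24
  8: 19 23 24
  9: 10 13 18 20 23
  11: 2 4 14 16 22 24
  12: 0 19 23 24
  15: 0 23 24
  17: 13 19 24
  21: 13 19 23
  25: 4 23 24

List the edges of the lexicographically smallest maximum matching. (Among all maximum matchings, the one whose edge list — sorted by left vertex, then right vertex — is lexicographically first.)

|M| = 8 (so the lex-smallest maximum matching has 8 edges)
process left vertices in ascending order; for each, take the smallest-labelled available neighbour that still permits 8 edges overall, or leave it unmatched if none does
lex-smallest matching: {1-13, 3-4, 5-23, 6-19, 7-24, 9-10, 11-2, 12-0}

Lex-smallest maximum matching: {(1,13), (3,4), (5,23), (6,19), (7,24), (9,10), (11,2), (12,0)}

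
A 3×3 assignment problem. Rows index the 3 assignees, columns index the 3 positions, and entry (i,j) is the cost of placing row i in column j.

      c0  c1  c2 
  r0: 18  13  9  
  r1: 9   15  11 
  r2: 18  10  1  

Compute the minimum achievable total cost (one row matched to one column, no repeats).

Minimum assignment cost: 23

optimal assignment: row0→col1 (cost 13), row1→col0 (cost 9), row2→col2 (cost 1)
total = 13 + 9 + 1 = 23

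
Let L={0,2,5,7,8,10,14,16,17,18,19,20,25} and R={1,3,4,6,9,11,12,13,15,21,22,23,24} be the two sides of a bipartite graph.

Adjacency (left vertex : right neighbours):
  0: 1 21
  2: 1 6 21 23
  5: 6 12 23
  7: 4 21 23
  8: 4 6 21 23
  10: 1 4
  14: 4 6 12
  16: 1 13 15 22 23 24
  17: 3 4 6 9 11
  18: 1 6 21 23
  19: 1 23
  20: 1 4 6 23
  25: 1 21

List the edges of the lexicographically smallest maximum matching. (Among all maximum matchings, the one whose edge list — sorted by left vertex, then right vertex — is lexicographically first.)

Lex-smallest maximum matching: {(0,1), (2,6), (5,12), (7,4), (8,21), (16,13), (17,3), (18,23)}

|M| = 8 (so the lex-smallest maximum matching has 8 edges)
process left vertices in ascending order; for each, take the smallest-labelled available neighbour that still permits 8 edges overall, or leave it unmatched if none does
lex-smallest matching: {0-1, 2-6, 5-12, 7-4, 8-21, 16-13, 17-3, 18-23}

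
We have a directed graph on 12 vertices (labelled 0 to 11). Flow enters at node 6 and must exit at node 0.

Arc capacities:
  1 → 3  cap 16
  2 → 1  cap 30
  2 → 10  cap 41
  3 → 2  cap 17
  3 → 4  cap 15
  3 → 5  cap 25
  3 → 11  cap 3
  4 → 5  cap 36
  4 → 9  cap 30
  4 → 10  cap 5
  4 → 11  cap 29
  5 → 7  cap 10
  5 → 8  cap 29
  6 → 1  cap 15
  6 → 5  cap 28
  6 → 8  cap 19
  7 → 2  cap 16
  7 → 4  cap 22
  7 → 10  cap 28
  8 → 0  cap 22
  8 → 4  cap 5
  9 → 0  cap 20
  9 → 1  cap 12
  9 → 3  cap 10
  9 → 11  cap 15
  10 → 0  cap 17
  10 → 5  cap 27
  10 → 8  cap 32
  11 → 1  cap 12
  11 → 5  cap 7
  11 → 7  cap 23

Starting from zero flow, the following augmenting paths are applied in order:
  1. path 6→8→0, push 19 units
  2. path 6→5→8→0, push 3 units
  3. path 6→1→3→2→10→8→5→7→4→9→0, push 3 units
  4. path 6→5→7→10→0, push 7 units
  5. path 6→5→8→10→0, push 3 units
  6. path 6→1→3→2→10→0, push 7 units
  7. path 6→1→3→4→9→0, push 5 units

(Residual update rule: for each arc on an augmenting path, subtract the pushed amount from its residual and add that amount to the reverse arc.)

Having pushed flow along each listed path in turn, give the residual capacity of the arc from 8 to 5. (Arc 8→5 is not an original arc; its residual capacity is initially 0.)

Residual capacity of (8,5): 3

after path 1 (6→8→0, push 19): res(8,5)=0
after path 2 (6→5→8→0, push 3): res(8,5)=3
after path 3 (6→1→3→2→10→8→5→7→4→9→0, push 3): res(8,5)=0
after path 4 (6→5→7→10→0, push 7): res(8,5)=0
after path 5 (6→5→8→10→0, push 3): res(8,5)=3
after path 6 (6→1→3→2→10→0, push 7): res(8,5)=3
after path 7 (6→1→3→4→9→0, push 5): res(8,5)=3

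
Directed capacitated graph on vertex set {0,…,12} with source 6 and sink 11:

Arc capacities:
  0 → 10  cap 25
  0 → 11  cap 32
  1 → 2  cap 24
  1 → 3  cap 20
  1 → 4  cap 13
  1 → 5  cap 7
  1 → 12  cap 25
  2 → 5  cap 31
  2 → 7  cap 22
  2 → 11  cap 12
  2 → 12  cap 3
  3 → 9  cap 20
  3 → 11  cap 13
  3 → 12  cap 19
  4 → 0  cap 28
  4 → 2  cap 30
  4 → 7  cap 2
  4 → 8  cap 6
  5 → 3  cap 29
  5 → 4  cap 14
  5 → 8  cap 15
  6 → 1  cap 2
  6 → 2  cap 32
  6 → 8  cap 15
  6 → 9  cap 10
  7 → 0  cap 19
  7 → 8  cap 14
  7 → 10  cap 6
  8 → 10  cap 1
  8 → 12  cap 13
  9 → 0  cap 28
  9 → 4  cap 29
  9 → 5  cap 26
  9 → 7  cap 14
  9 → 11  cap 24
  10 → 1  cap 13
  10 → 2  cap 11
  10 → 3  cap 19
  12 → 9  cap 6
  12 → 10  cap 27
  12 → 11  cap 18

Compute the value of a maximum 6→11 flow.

augment #1: 6→2→11 bottleneck 12, total now 12
augment #2: 6→9→11 bottleneck 10, total now 22
augment #3: 6→1→3→11 bottleneck 2, total now 24
augment #4: 6→2→12→11 bottleneck 3, total now 27
augment #5: 6→8→12→11 bottleneck 13, total now 40
augment #6: 6→2→5→3→11 bottleneck 11, total now 51
augment #7: 6→2→7→0→11 bottleneck 6, total now 57
augment #8: 6→8→10→1→12→11 bottleneck 1, total now 58

Maximum flow value: 58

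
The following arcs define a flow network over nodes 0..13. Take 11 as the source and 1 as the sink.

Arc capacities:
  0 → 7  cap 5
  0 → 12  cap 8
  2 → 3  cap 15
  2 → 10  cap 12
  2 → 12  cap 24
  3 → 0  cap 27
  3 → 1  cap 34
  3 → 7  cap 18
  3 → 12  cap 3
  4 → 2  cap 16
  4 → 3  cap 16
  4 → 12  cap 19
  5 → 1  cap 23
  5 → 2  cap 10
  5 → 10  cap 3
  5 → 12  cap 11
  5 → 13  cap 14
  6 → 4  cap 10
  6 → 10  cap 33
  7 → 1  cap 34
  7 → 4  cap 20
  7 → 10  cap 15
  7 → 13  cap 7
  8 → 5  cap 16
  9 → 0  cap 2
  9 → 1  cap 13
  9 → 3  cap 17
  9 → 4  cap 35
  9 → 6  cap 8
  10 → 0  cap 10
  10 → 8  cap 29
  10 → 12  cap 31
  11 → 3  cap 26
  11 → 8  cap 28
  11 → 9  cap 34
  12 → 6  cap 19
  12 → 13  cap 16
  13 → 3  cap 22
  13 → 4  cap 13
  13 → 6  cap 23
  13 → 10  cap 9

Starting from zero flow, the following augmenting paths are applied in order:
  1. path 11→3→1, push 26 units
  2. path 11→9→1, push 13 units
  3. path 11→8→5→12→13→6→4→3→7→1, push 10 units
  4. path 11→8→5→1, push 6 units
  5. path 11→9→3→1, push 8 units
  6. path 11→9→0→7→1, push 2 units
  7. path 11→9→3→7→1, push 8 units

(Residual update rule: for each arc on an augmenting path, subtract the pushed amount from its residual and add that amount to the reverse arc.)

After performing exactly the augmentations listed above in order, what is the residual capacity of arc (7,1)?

after path 1 (11→3→1, push 26): res(7,1)=34
after path 2 (11→9→1, push 13): res(7,1)=34
after path 3 (11→8→5→12→13→6→4→3→7→1, push 10): res(7,1)=24
after path 4 (11→8→5→1, push 6): res(7,1)=24
after path 5 (11→9→3→1, push 8): res(7,1)=24
after path 6 (11→9→0→7→1, push 2): res(7,1)=22
after path 7 (11→9→3→7→1, push 8): res(7,1)=14

Residual capacity of (7,1): 14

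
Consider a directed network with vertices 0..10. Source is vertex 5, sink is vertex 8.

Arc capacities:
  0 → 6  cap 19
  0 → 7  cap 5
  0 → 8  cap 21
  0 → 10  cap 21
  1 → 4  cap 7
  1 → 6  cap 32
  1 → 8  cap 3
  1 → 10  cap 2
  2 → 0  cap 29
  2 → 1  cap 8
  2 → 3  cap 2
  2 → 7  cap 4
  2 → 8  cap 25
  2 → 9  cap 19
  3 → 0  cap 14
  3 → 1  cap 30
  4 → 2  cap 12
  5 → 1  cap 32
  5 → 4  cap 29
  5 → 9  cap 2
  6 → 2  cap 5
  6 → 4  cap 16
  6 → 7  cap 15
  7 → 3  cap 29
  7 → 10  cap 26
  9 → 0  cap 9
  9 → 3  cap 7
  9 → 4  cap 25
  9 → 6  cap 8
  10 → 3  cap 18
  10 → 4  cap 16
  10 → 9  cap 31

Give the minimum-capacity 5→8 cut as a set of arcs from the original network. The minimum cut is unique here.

augment #1: 5→1→8 push 3
augment #2: 5→4→2→8 push 12
augment #3: 5→9→0→8 push 2
augment #4: 5→1→6→2→8 push 5
augment #5: 5→1→10→3→0→8 push 2
augment #6: 5→1→6→7→3→0→8 push 12
augment #7: 5→1→6→7→10→9→0→8 push 3
max flow = 39; residual-reachable set from 5 gives S-side
cut edges (S→T): {(1,8), (1,10), (4,2), (5,9), (6,2), (6,7)} total cap 39

Min-cut arcs: {(1,8), (1,10), (4,2), (5,9), (6,2), (6,7)} (total capacity 39)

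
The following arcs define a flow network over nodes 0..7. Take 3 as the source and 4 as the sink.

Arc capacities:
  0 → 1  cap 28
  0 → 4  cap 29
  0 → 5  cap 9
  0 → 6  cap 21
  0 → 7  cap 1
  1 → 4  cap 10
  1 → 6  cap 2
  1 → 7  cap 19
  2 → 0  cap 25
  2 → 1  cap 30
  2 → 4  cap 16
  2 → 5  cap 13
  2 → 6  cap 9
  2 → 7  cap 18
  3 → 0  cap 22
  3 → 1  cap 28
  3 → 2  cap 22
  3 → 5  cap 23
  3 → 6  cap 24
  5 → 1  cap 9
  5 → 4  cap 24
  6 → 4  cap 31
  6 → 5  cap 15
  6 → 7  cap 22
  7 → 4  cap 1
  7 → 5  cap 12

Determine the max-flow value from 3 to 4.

Maximum flow value: 105

augment #1: 3→0→4 bottleneck 22, total now 22
augment #2: 3→1→4 bottleneck 10, total now 32
augment #3: 3→2→4 bottleneck 16, total now 48
augment #4: 3→5→4 bottleneck 23, total now 71
augment #5: 3→6→4 bottleneck 24, total now 95
augment #6: 3→1→6→4 bottleneck 2, total now 97
augment #7: 3→1→7→4 bottleneck 1, total now 98
augment #8: 3→2→0→4 bottleneck 6, total now 104
augment #9: 3→1→7→5→4 bottleneck 1, total now 105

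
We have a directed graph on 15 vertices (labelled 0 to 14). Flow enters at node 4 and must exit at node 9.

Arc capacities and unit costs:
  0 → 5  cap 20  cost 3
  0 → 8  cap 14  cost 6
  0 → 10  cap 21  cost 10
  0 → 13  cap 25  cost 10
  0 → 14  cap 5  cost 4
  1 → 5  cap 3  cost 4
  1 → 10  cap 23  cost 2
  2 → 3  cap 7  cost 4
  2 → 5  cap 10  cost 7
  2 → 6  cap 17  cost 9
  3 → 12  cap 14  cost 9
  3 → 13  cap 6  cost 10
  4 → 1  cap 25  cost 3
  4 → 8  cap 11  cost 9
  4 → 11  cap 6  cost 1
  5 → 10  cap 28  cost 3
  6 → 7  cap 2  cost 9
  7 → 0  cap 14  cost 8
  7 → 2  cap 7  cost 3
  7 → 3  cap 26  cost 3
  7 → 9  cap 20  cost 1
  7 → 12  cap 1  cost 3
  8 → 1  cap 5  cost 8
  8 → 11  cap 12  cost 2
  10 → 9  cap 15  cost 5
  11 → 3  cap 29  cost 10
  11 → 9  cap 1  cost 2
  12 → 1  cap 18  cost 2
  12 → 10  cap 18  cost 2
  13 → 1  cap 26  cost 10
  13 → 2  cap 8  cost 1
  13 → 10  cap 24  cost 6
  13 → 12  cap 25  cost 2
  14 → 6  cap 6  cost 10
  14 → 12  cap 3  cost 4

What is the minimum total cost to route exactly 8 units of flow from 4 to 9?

Minimum cost for 8 units: 73

shortest-cost path #1: 4→11→9 push 1 @ unit cost 3 (adds 3)
shortest-cost path #2: 4→1→10→9 push 7 @ unit cost 10 (adds 70)
total cost = 73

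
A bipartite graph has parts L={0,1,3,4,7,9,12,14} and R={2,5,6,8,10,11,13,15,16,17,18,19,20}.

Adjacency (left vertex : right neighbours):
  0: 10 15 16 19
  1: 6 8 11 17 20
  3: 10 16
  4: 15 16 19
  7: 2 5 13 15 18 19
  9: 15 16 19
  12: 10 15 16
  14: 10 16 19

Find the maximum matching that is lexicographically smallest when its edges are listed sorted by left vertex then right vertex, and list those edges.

|M| = 6 (so the lex-smallest maximum matching has 6 edges)
process left vertices in ascending order; for each, take the smallest-labelled available neighbour that still permits 6 edges overall, or leave it unmatched if none does
lex-smallest matching: {0-10, 1-6, 3-16, 4-15, 7-2, 9-19}

Lex-smallest maximum matching: {(0,10), (1,6), (3,16), (4,15), (7,2), (9,19)}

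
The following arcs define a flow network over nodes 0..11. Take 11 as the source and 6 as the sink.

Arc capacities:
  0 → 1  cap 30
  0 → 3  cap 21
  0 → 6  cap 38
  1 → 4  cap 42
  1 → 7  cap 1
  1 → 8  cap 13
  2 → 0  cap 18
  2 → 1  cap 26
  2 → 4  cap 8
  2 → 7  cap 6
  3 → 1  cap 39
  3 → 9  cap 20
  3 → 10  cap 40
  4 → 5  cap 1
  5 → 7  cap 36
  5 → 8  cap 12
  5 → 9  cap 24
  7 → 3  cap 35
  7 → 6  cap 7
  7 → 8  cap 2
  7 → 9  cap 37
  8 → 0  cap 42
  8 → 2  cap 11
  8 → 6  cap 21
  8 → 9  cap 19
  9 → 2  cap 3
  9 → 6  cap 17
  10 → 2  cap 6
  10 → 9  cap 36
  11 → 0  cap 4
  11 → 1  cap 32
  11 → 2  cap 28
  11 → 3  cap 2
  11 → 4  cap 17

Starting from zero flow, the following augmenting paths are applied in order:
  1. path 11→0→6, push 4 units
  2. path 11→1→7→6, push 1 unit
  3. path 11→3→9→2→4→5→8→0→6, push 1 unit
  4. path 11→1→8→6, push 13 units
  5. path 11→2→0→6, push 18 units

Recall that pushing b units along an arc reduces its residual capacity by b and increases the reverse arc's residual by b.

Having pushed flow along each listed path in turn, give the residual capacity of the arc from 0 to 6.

Residual capacity of (0,6): 15

after path 1 (11→0→6, push 4): res(0,6)=34
after path 2 (11→1→7→6, push 1): res(0,6)=34
after path 3 (11→3→9→2→4→5→8→0→6, push 1): res(0,6)=33
after path 4 (11→1→8→6, push 13): res(0,6)=33
after path 5 (11→2→0→6, push 18): res(0,6)=15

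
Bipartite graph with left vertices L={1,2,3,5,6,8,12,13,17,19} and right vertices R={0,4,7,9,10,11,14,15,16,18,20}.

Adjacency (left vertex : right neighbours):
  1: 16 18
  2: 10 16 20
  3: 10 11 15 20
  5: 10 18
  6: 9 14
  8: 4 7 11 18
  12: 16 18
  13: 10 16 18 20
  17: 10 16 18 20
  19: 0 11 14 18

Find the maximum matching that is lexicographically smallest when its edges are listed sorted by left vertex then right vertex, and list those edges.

Lex-smallest maximum matching: {(1,16), (2,10), (3,11), (5,18), (6,9), (8,4), (13,20), (19,0)}

|M| = 8 (so the lex-smallest maximum matching has 8 edges)
process left vertices in ascending order; for each, take the smallest-labelled available neighbour that still permits 8 edges overall, or leave it unmatched if none does
lex-smallest matching: {1-16, 2-10, 3-11, 5-18, 6-9, 8-4, 13-20, 19-0}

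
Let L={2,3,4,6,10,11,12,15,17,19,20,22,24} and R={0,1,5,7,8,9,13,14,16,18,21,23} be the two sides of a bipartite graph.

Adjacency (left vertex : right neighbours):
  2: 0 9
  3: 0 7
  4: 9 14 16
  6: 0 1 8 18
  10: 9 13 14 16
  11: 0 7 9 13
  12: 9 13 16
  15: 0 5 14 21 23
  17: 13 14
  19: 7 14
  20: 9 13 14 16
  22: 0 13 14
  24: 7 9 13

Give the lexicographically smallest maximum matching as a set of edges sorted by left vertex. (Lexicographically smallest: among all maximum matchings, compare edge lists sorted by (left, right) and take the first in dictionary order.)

Lex-smallest maximum matching: {(2,0), (3,7), (4,9), (6,1), (10,13), (12,16), (15,5), (17,14)}

|M| = 8 (so the lex-smallest maximum matching has 8 edges)
process left vertices in ascending order; for each, take the smallest-labelled available neighbour that still permits 8 edges overall, or leave it unmatched if none does
lex-smallest matching: {2-0, 3-7, 4-9, 6-1, 10-13, 12-16, 15-5, 17-14}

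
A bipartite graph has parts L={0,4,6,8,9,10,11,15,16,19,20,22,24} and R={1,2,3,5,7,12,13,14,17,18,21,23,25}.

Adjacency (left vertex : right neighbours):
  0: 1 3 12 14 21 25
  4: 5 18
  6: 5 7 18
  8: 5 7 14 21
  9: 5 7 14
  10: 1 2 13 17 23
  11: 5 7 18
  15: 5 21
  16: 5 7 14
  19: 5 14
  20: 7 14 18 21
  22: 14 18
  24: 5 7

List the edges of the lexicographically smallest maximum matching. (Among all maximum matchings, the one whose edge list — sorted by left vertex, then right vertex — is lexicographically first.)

|M| = 7 (so the lex-smallest maximum matching has 7 edges)
process left vertices in ascending order; for each, take the smallest-labelled available neighbour that still permits 7 edges overall, or leave it unmatched if none does
lex-smallest matching: {0-1, 4-5, 6-7, 8-14, 10-2, 11-18, 15-21}

Lex-smallest maximum matching: {(0,1), (4,5), (6,7), (8,14), (10,2), (11,18), (15,21)}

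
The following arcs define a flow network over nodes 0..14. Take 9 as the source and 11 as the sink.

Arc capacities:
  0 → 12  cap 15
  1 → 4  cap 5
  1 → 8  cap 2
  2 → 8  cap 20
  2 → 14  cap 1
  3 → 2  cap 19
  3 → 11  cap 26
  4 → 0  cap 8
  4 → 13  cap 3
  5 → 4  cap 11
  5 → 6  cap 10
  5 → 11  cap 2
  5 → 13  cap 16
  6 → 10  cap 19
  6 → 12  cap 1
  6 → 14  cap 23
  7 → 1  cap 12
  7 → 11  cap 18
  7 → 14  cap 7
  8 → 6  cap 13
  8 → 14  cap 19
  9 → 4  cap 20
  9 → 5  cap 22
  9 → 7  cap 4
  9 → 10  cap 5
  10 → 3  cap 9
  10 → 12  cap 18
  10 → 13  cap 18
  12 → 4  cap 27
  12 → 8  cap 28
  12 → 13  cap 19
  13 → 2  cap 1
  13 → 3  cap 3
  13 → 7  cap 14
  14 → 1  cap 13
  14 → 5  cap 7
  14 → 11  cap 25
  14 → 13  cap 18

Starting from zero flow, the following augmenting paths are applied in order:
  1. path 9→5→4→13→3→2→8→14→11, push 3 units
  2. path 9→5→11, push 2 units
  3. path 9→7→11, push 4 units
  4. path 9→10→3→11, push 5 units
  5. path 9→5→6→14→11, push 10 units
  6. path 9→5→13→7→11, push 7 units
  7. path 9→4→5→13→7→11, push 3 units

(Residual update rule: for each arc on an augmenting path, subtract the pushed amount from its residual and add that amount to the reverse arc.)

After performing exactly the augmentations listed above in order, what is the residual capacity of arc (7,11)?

after path 1 (9→5→4→13→3→2→8→14→11, push 3): res(7,11)=18
after path 2 (9→5→11, push 2): res(7,11)=18
after path 3 (9→7→11, push 4): res(7,11)=14
after path 4 (9→10→3→11, push 5): res(7,11)=14
after path 5 (9→5→6→14→11, push 10): res(7,11)=14
after path 6 (9→5→13→7→11, push 7): res(7,11)=7
after path 7 (9→4→5→13→7→11, push 3): res(7,11)=4

Residual capacity of (7,11): 4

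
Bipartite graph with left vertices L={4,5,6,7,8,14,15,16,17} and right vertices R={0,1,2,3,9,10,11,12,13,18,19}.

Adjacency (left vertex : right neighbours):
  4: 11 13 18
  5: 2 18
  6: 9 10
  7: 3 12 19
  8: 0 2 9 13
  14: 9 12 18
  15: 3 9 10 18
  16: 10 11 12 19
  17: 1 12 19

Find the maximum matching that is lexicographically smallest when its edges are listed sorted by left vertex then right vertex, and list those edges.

|M| = 9 (so the lex-smallest maximum matching has 9 edges)
process left vertices in ascending order; for each, take the smallest-labelled available neighbour that still permits 9 edges overall, or leave it unmatched if none does
lex-smallest matching: {4-11, 5-2, 6-9, 7-3, 8-0, 14-12, 15-10, 16-19, 17-1}

Lex-smallest maximum matching: {(4,11), (5,2), (6,9), (7,3), (8,0), (14,12), (15,10), (16,19), (17,1)}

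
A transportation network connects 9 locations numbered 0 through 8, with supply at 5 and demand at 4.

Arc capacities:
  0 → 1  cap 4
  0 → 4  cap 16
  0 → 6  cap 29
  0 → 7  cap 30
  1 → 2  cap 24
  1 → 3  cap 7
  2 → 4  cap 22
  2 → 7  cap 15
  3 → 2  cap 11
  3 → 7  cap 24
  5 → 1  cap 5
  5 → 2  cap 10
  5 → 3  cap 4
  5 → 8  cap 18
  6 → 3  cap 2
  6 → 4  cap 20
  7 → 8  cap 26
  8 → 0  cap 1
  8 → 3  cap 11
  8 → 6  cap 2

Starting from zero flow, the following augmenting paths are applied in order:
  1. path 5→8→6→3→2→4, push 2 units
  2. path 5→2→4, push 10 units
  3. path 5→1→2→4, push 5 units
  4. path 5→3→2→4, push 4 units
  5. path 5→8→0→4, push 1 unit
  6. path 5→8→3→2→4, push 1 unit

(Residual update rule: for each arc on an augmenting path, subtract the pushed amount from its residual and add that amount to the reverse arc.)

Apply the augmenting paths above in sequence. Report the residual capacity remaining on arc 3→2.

Residual capacity of (3,2): 4

after path 1 (5→8→6→3→2→4, push 2): res(3,2)=9
after path 2 (5→2→4, push 10): res(3,2)=9
after path 3 (5→1→2→4, push 5): res(3,2)=9
after path 4 (5→3→2→4, push 4): res(3,2)=5
after path 5 (5→8→0→4, push 1): res(3,2)=5
after path 6 (5→8→3→2→4, push 1): res(3,2)=4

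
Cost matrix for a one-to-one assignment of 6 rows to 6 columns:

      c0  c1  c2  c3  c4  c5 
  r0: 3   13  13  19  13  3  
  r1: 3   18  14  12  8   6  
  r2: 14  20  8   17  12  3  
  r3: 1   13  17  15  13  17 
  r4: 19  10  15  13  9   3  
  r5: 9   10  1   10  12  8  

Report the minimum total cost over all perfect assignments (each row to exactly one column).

Minimum assignment cost: 39

one of 3 optimal assignments: row0→col1 (cost 13), row1→col3 (cost 12), row2→col5 (cost 3), row3→col0 (cost 1), row4→col4 (cost 9), row5→col2 (cost 1)
total = 13 + 12 + 3 + 1 + 9 + 1 = 39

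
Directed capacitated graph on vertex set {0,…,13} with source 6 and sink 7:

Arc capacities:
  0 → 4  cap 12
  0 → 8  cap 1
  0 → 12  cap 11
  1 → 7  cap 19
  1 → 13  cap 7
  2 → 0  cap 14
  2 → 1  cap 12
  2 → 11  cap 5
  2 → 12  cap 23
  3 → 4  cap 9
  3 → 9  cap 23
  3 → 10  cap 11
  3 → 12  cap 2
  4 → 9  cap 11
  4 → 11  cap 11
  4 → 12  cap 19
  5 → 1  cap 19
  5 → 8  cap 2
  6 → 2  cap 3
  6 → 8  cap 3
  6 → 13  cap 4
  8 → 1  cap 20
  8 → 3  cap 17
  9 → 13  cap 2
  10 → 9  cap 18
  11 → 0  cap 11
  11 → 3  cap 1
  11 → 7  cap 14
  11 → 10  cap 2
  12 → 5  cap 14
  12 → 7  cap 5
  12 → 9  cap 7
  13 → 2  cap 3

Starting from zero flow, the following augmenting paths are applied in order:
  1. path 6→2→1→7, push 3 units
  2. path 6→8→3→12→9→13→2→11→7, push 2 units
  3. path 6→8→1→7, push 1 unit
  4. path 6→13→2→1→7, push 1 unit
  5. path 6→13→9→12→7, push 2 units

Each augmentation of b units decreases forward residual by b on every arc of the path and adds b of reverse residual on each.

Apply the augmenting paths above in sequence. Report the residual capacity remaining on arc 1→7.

Residual capacity of (1,7): 14

after path 1 (6→2→1→7, push 3): res(1,7)=16
after path 2 (6→8→3→12→9→13→2→11→7, push 2): res(1,7)=16
after path 3 (6→8→1→7, push 1): res(1,7)=15
after path 4 (6→13→2→1→7, push 1): res(1,7)=14
after path 5 (6→13→9→12→7, push 2): res(1,7)=14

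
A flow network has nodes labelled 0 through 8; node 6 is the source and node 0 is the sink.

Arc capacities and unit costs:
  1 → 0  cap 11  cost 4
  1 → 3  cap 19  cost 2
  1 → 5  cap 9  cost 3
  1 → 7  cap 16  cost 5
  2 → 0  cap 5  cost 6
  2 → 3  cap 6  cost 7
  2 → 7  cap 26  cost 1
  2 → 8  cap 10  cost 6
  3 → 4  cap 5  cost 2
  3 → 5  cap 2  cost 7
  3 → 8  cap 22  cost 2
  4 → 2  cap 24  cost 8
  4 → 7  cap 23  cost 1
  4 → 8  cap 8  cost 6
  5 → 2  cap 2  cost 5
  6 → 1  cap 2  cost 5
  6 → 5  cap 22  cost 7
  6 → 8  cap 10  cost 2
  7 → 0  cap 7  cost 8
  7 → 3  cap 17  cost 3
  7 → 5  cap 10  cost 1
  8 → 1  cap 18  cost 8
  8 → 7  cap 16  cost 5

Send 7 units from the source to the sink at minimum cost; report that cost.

Minimum cost for 7 units: 88

shortest-cost path #1: 6→1→0 push 2 @ unit cost 9 (adds 18)
shortest-cost path #2: 6→8→1→0 push 5 @ unit cost 14 (adds 70)
total cost = 88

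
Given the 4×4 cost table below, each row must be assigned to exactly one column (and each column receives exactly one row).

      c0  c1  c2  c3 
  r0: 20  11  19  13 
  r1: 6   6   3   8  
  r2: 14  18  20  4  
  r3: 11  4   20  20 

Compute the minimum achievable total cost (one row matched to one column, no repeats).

Minimum assignment cost: 29

optimal assignment: row0→col1 (cost 11), row1→col2 (cost 3), row2→col3 (cost 4), row3→col0 (cost 11)
total = 11 + 3 + 4 + 11 = 29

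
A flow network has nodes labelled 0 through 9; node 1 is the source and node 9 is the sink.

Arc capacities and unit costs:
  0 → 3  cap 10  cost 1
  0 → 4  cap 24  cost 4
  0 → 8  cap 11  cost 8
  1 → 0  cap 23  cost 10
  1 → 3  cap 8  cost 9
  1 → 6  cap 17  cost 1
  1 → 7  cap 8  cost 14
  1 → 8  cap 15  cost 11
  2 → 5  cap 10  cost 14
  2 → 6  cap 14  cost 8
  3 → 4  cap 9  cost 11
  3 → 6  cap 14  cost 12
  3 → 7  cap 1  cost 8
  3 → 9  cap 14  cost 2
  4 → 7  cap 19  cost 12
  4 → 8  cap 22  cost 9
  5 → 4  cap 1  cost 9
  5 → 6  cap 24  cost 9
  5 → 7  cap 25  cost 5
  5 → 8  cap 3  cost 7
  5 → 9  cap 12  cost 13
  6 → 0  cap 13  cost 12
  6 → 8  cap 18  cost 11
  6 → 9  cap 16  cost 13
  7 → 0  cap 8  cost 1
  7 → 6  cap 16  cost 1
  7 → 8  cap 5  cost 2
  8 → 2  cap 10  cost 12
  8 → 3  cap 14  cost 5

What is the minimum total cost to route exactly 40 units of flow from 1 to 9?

Minimum cost for 40 units: 890

shortest-cost path #1: 1→3→9 push 8 @ unit cost 11 (adds 88)
shortest-cost path #2: 1→0→3→9 push 6 @ unit cost 13 (adds 78)
shortest-cost path #3: 1→6→9 push 16 @ unit cost 14 (adds 224)
shortest-cost path #4: 1→8→2→5→9 push 10 @ unit cost 50 (adds 500)
total cost = 890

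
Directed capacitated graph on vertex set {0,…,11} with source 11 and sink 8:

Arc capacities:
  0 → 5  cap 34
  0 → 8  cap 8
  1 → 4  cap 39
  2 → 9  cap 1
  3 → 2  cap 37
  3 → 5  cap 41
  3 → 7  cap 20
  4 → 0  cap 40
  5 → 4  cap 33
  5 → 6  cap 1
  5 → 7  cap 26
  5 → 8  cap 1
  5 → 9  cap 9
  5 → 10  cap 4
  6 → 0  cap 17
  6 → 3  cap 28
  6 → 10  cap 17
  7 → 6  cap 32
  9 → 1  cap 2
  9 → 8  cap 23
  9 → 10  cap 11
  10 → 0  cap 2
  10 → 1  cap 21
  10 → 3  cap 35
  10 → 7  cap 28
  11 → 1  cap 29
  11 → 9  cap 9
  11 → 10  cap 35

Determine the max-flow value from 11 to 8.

Maximum flow value: 28

augment #1: 11→9→8 bottleneck 9, total now 9
augment #2: 11→10→0→8 bottleneck 2, total now 11
augment #3: 11→1→4→0→8 bottleneck 6, total now 17
augment #4: 11→10→3→5→8 bottleneck 1, total now 18
augment #5: 11→10→3→2→9→8 bottleneck 1, total now 19
augment #6: 11→10→3→5→9→8 bottleneck 9, total now 28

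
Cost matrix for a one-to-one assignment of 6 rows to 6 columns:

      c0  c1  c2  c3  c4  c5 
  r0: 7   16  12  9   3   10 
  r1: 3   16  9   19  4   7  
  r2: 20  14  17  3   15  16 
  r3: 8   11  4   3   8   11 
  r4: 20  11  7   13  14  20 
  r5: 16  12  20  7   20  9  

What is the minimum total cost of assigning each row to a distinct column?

optimal assignment: row0→col4 (cost 3), row1→col0 (cost 3), row2→col3 (cost 3), row3→col2 (cost 4), row4→col1 (cost 11), row5→col5 (cost 9)
total = 3 + 3 + 3 + 4 + 11 + 9 = 33

Minimum assignment cost: 33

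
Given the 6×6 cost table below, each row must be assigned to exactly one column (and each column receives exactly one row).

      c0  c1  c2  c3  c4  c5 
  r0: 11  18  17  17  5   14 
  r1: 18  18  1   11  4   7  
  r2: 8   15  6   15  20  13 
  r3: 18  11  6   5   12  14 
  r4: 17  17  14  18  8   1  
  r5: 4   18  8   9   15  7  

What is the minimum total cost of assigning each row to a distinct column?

Minimum assignment cost: 31

optimal assignment: row0→col4 (cost 5), row1→col2 (cost 1), row2→col1 (cost 15), row3→col3 (cost 5), row4→col5 (cost 1), row5→col0 (cost 4)
total = 5 + 1 + 15 + 5 + 1 + 4 = 31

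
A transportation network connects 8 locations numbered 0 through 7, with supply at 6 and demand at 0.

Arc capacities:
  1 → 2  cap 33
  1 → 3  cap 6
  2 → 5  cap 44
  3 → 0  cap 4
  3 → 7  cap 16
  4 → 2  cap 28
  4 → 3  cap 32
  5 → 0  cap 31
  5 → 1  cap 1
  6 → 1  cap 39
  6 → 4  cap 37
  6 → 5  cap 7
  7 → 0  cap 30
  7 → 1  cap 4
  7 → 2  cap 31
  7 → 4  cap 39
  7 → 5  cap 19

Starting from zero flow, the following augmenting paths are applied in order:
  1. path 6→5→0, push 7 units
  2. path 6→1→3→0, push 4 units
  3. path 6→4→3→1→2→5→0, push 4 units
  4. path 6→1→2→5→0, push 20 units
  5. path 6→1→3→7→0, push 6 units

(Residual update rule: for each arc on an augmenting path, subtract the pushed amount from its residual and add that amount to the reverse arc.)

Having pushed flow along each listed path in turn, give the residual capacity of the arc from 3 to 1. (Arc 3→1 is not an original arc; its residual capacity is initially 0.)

after path 1 (6→5→0, push 7): res(3,1)=0
after path 2 (6→1→3→0, push 4): res(3,1)=4
after path 3 (6→4→3→1→2→5→0, push 4): res(3,1)=0
after path 4 (6→1→2→5→0, push 20): res(3,1)=0
after path 5 (6→1→3→7→0, push 6): res(3,1)=6

Residual capacity of (3,1): 6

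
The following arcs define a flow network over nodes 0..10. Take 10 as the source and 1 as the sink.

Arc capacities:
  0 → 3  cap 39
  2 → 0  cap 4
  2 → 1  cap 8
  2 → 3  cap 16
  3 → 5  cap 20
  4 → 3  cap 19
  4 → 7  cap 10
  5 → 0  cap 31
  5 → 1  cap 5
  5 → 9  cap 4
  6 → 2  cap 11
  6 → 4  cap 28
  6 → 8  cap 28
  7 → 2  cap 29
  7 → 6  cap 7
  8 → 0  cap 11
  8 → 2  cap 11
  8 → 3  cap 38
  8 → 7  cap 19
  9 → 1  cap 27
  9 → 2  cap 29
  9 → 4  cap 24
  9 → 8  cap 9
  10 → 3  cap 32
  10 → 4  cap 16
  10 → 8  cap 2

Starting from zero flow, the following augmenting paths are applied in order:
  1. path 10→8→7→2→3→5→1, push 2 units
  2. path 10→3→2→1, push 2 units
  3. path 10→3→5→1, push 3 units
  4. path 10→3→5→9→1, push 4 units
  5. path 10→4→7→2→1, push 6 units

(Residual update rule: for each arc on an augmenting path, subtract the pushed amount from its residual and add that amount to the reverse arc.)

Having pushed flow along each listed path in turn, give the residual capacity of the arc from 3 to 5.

after path 1 (10→8→7→2→3→5→1, push 2): res(3,5)=18
after path 2 (10→3→2→1, push 2): res(3,5)=18
after path 3 (10→3→5→1, push 3): res(3,5)=15
after path 4 (10→3→5→9→1, push 4): res(3,5)=11
after path 5 (10→4→7→2→1, push 6): res(3,5)=11

Residual capacity of (3,5): 11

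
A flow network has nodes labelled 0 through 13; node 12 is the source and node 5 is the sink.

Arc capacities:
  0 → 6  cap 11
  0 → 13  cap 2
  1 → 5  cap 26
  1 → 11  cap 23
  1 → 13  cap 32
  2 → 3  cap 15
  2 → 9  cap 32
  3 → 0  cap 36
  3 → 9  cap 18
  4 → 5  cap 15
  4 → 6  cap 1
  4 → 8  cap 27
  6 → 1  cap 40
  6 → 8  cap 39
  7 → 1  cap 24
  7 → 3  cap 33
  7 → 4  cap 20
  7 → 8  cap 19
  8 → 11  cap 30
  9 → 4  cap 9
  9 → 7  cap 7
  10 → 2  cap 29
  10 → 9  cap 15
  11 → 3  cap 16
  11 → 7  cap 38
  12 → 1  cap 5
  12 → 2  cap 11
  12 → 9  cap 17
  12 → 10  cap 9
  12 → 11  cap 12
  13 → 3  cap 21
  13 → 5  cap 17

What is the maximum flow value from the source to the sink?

Maximum flow value: 46

augment #1: 12→1→5 bottleneck 5, total now 5
augment #2: 12→9→4→5 bottleneck 9, total now 14
augment #3: 12→9→7→1→5 bottleneck 7, total now 21
augment #4: 12→11→7→1→5 bottleneck 12, total now 33
augment #5: 12→2→3→0→13→5 bottleneck 2, total now 35
augment #6: 12→2→3→0→6→1→5 bottleneck 2, total now 37
augment #7: 12→2→3→0→6→1→13→5 bottleneck 7, total now 44
augment #8: 12→10→2→3→0→6→1→13→5 bottleneck 2, total now 46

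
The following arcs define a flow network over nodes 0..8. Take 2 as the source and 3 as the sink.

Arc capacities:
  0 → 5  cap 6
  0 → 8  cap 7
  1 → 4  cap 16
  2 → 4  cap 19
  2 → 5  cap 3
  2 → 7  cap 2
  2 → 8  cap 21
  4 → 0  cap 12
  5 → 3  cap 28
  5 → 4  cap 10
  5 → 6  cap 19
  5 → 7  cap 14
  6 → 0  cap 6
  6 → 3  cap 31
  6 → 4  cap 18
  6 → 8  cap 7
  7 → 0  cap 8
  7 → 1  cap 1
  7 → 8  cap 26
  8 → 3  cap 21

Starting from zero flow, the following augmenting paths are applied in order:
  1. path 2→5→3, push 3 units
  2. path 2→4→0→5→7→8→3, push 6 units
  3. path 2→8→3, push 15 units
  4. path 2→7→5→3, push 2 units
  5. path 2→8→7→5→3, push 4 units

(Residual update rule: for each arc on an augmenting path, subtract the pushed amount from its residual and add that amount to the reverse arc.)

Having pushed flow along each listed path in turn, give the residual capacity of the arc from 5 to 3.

after path 1 (2→5→3, push 3): res(5,3)=25
after path 2 (2→4→0→5→7→8→3, push 6): res(5,3)=25
after path 3 (2→8→3, push 15): res(5,3)=25
after path 4 (2→7→5→3, push 2): res(5,3)=23
after path 5 (2→8→7→5→3, push 4): res(5,3)=19

Residual capacity of (5,3): 19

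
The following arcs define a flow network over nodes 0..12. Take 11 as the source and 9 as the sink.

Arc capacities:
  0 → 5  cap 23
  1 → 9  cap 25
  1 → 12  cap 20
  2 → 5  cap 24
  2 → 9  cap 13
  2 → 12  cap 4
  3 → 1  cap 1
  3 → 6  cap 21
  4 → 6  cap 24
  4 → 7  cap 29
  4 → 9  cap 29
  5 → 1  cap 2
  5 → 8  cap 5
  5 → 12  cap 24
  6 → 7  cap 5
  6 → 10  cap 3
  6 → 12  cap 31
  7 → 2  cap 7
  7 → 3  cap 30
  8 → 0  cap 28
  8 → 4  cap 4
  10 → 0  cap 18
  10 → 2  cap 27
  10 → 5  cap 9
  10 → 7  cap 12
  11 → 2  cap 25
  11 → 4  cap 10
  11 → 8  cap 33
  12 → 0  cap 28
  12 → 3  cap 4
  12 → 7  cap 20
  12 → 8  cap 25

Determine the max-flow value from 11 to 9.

augment #1: 11→2→9 bottleneck 13, total now 13
augment #2: 11→4→9 bottleneck 10, total now 23
augment #3: 11→8→4→9 bottleneck 4, total now 27
augment #4: 11→2→5→1→9 bottleneck 2, total now 29
augment #5: 11→2→12→3→1→9 bottleneck 1, total now 30

Maximum flow value: 30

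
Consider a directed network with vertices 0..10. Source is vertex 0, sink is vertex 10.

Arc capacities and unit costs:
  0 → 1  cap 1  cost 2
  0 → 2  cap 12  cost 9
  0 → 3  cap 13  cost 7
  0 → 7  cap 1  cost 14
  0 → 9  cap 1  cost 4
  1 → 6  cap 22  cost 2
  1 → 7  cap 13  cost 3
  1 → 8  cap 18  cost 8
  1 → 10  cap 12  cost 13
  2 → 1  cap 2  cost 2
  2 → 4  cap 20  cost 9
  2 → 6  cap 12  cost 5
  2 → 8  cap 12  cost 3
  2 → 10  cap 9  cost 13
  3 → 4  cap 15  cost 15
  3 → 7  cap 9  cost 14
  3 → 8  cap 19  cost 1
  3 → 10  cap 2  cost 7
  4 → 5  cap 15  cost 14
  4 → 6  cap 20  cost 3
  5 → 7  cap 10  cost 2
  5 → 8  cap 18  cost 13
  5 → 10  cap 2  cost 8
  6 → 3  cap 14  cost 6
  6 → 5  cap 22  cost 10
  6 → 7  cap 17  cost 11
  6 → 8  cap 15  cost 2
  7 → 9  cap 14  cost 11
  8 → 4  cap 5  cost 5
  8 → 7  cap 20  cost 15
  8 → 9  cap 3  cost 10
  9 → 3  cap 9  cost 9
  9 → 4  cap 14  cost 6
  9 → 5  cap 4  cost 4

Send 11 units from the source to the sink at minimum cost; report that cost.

Minimum cost for 11 units: 213

shortest-cost path #1: 0→3→10 push 2 @ unit cost 14 (adds 28)
shortest-cost path #2: 0→1→10 push 1 @ unit cost 15 (adds 15)
shortest-cost path #3: 0→9→5→10 push 1 @ unit cost 16 (adds 16)
shortest-cost path #4: 0→2→10 push 7 @ unit cost 22 (adds 154)
total cost = 213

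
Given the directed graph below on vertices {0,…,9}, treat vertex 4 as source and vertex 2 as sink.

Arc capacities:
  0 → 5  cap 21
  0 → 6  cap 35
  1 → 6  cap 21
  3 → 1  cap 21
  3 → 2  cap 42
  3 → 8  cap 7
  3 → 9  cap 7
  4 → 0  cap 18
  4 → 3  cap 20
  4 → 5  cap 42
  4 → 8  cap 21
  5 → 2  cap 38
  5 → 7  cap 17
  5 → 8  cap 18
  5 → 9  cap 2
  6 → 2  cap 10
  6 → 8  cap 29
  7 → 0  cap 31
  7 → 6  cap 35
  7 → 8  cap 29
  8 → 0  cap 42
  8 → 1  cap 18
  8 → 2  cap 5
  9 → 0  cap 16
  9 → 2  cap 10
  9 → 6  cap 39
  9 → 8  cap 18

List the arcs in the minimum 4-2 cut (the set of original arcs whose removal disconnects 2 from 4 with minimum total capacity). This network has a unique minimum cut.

Min-cut arcs: {(4,3), (5,2), (5,9), (6,2), (8,2)} (total capacity 75)

augment #1: 4→3→2 push 20
augment #2: 4→5→2 push 38
augment #3: 4→8→2 push 5
augment #4: 4→0→6→2 push 10
augment #5: 4→5→9→2 push 2
max flow = 75; residual-reachable set from 4 gives S-side
cut edges (S→T): {(4,3), (5,2), (5,9), (6,2), (8,2)} total cap 75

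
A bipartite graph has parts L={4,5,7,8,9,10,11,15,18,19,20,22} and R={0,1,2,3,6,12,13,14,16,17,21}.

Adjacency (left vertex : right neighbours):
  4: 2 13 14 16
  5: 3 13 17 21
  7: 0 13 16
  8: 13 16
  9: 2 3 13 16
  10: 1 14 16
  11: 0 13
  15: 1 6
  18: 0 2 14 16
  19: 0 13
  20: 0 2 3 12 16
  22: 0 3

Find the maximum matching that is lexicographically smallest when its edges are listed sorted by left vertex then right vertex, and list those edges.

Lex-smallest maximum matching: {(4,2), (5,17), (7,0), (8,13), (9,16), (10,1), (15,6), (18,14), (20,12), (22,3)}

|M| = 10 (so the lex-smallest maximum matching has 10 edges)
process left vertices in ascending order; for each, take the smallest-labelled available neighbour that still permits 10 edges overall, or leave it unmatched if none does
lex-smallest matching: {4-2, 5-17, 7-0, 8-13, 9-16, 10-1, 15-6, 18-14, 20-12, 22-3}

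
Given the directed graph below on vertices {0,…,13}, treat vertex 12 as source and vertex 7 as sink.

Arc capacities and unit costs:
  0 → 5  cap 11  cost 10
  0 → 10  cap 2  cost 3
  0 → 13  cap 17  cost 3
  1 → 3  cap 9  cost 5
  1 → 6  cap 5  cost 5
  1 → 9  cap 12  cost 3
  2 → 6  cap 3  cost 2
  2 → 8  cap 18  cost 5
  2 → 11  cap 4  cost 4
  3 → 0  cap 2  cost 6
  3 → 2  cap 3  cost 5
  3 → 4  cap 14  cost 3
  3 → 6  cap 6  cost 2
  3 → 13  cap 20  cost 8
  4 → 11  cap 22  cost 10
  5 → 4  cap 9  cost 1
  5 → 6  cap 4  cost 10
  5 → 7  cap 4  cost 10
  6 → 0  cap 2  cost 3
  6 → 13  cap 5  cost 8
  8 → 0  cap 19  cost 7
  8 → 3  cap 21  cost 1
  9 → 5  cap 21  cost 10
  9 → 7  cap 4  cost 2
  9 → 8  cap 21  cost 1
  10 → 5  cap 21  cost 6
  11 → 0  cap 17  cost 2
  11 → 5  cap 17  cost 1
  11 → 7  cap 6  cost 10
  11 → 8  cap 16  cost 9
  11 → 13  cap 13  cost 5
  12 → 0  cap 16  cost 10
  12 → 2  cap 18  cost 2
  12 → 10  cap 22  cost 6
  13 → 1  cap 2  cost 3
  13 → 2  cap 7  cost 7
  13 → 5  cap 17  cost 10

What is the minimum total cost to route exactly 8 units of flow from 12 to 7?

shortest-cost path #1: 12→2→11→7 push 4 @ unit cost 16 (adds 64)
shortest-cost path #2: 12→2→6→0→13→1→9→7 push 2 @ unit cost 18 (adds 36)
shortest-cost path #3: 12→10→5→7 push 2 @ unit cost 22 (adds 44)
total cost = 144

Minimum cost for 8 units: 144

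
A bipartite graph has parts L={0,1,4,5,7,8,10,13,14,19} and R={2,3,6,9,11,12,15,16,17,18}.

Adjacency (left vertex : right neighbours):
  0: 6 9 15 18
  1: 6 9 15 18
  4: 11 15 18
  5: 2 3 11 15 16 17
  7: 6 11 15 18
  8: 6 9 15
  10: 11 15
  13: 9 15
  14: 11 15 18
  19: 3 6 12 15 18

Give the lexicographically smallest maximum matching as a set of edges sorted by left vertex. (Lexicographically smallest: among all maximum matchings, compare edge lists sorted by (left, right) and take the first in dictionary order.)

|M| = 7 (so the lex-smallest maximum matching has 7 edges)
process left vertices in ascending order; for each, take the smallest-labelled available neighbour that still permits 7 edges overall, or leave it unmatched if none does
lex-smallest matching: {0-6, 1-9, 4-11, 5-2, 7-15, 14-18, 19-3}

Lex-smallest maximum matching: {(0,6), (1,9), (4,11), (5,2), (7,15), (14,18), (19,3)}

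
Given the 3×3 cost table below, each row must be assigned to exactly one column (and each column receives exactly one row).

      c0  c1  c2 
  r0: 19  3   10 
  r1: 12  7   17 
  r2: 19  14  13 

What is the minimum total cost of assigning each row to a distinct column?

Minimum assignment cost: 28

optimal assignment: row0→col1 (cost 3), row1→col0 (cost 12), row2→col2 (cost 13)
total = 3 + 12 + 13 = 28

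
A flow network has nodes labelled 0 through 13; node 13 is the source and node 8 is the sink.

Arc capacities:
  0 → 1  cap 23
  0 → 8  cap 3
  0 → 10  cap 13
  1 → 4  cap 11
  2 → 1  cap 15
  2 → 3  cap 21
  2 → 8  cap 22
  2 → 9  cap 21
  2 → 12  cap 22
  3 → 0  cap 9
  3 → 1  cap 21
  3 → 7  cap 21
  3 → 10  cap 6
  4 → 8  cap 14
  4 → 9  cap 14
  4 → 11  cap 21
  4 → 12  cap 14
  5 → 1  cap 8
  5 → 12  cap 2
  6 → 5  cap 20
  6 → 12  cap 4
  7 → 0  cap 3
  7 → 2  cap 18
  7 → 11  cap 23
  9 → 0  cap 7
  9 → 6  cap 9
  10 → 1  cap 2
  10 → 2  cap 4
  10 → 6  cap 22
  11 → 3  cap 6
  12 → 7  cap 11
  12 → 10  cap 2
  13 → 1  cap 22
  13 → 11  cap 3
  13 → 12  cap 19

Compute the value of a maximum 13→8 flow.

Maximum flow value: 27

augment #1: 13→1→4→8 bottleneck 11, total now 11
augment #2: 13→11→3→0→8 bottleneck 3, total now 14
augment #3: 13→12→7→2→8 bottleneck 11, total now 25
augment #4: 13→12→10→2→8 bottleneck 2, total now 27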